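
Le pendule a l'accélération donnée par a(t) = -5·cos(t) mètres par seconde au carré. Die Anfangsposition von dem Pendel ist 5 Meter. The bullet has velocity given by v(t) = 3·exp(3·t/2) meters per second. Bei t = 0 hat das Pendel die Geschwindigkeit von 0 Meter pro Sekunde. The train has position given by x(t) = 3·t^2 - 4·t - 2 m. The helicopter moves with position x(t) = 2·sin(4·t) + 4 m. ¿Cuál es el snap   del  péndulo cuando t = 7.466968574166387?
Para resolver esto, necesitamos tomar 2 derivadas de nuestra ecuación de la aceleración a(t) = -5·cos(t). Tomando d/dt de a(t), encontramos j(t) = 5·sin(t). La derivada de la sacudida da el snap: s(t) = 5·cos(t). De la ecuación del snap s(t) = 5·cos(t), sustituimos t = 7.466968574166387 para obtener s = 1.88712037601460.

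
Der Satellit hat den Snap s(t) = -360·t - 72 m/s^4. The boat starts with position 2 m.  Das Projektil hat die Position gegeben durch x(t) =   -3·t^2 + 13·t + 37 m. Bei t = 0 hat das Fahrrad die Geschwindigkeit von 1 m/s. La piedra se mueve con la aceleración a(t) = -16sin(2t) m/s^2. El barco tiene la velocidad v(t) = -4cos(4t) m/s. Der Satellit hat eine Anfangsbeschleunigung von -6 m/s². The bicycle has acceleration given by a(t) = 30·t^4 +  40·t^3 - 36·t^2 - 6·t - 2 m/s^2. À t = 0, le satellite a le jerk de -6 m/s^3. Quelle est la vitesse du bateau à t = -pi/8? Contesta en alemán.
Aus der Gleichung für die Geschwindigkeit v(t) = -4·cos(4·t), setzen wir t = -pi/8 ein und erhalten v = 0.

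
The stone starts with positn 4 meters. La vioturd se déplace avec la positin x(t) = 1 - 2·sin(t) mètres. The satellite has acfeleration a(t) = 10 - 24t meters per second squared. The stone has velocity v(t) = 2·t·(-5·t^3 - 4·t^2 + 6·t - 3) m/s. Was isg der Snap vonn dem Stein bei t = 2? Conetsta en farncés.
Nous devons dériver notre équation de la vitesse v(t) = 2·t·(-5·t^3 - 4·t^2 + 6·t - 3) 3 fois. La dérivée de la vitesse donne l'accélération: a(t) = -10·t^3 - 8·t^2 + 2·t·(-15·t^2 - 8·t + 6) + 12·t - 6. En prenant d/dt de a(t), nous trouvons j(t) = -60·t^2 + 2·t·(-30·t - 8) - 32·t + 24. La dérivée du jerk donne le snap: s(t) = -240·t - 48. En utilisant s(t) = -240·t - 48 et en substituant t = 2, nous trouvons s = -528.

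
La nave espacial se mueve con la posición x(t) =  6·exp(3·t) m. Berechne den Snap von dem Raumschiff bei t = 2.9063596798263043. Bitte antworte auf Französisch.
Nous devons dériver notre équation de la position x(t) = 6·exp(3·t) 4 fois. En prenant d/dt de x(t), nous trouvons v(t) = 18·exp(3·t). En prenant d/dt de v(t), nous trouvons a(t) = 54·exp(3·t). La dérivée de l'accélération donne le jerk: j(t) = 162·exp(3·t). En dérivant le jerk, nous obtenons le snap: s(t) = 486·exp(3·t). Nous avons le snap s(t) = 486·exp(3·t). En substituant t = 2.9063596798263043: s(2.9063596798263043) = 2973611.19685683.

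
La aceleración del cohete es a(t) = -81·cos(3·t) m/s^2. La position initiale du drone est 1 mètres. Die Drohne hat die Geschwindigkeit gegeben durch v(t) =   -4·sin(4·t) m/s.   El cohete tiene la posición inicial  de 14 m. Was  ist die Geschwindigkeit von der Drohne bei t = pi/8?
Wir haben die Geschwindigkeit v(t) = -4·sin(4·t). Durch Einsetzen von t = pi/8: v(pi/8) = -4.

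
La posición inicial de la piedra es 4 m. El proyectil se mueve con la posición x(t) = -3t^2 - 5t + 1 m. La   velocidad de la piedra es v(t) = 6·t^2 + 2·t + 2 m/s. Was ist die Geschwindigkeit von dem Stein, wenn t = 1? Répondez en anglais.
Using v(t) = 6·t^2 + 2·t + 2 and substituting t = 1, we find v = 10.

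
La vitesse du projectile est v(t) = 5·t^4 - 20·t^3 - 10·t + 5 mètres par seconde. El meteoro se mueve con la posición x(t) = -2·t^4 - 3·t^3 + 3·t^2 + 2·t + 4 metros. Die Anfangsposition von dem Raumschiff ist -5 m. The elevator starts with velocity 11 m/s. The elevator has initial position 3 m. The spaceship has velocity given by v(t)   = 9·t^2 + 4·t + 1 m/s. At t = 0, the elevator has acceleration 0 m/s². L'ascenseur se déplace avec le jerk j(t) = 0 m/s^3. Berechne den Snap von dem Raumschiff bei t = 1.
Ausgehend von der Geschwindigkeit v(t) = 9·t^2 + 4·t + 1, nehmen wir 3 Ableitungen. Die Ableitung von der Geschwindigkeit ergibt die Beschleunigung: a(t) = 18·t + 4. Die Ableitung von der Beschleunigung ergibt den Ruck: j(t) = 18. Mit d/dt von j(t) finden wir s(t) = 0. Mit s(t) = 0 und Einsetzen von t = 1, finden wir s = 0.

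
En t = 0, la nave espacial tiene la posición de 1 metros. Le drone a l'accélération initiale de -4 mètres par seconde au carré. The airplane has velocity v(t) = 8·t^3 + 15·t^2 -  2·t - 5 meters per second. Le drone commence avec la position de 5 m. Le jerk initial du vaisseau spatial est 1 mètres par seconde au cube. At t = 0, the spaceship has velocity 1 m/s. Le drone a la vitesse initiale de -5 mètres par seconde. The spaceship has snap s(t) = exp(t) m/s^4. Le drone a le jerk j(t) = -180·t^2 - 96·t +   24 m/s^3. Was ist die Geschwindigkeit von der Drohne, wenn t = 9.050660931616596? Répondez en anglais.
Starting from jerk j(t) = -180·t^2 - 96·t + 24, we take 2 integrals. The antiderivative of jerk, with a(0) = -4, gives acceleration: a(t) = -60·t^3 - 48·t^2 + 24·t - 4. Taking ∫a(t)dt and applying v(0) = -5, we find v(t) = -15·t^4 - 16·t^3 + 12·t^2 - 4·t - 5. We have velocity v(t) = -15·t^4 - 16·t^3 + 12·t^2 - 4·t - 5. Substituting t = 9.050660931616596: v(9.050660931616596) = -111569.999071256.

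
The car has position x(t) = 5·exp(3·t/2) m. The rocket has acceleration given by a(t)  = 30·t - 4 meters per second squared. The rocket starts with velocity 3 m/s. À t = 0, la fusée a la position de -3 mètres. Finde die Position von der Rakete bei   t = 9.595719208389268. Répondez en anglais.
Starting from acceleration a(t) = 30·t - 4, we take 2 integrals. Taking ∫a(t)dt and applying v(0) = 3, we find v(t) = 15·t^2 - 4·t + 3. Finding the integral of v(t) and using x(0) = -3: x(t) = 5·t^3 - 2·t^2 + 3·t - 3. Using x(t) = 5·t^3 - 2·t^2 + 3·t - 3 and substituting t = 9.595719208389268, we find x = 4259.39637548322.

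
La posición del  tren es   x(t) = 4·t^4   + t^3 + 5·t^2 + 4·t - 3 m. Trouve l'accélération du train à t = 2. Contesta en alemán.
Wir müssen unsere Gleichung für die Position x(t) = 4·t^4 + t^3 + 5·t^2 + 4·t - 3 2-mal ableiten. Durch Ableiten von der Position erhalten wir die Geschwindigkeit: v(t) = 16·t^3 + 3·t^2 + 10·t + 4. Mit d/dt von v(t) finden wir a(t) = 48·t^2 + 6·t + 10. Aus der Gleichung für die Beschleunigung a(t) = 48·t^2 + 6·t + 10, setzen wir t = 2 ein und erhalten a = 214.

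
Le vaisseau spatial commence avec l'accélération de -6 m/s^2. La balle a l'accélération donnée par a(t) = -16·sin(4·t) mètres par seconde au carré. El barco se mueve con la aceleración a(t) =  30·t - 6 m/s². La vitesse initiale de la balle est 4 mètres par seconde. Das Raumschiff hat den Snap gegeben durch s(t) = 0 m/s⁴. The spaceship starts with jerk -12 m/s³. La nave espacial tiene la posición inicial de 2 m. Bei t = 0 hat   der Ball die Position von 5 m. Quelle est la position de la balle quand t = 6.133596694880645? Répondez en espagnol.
Necesitamos integrar nuestra ecuación de la aceleración a(t) = -16·sin(4·t) 2 veces. La integral de la aceleración, con v(0) = 4, da la velocidad: v(t) = 4·cos(4·t). Integrando la velocidad y usando la condición inicial x(0) = 5, obtenemos x(t) = sin(4·t) + 5. De la ecuación de la posición x(t) = sin(4·t) + 5, sustituimos t = 6.133596694880645 para obtener x = 4.43671642215675.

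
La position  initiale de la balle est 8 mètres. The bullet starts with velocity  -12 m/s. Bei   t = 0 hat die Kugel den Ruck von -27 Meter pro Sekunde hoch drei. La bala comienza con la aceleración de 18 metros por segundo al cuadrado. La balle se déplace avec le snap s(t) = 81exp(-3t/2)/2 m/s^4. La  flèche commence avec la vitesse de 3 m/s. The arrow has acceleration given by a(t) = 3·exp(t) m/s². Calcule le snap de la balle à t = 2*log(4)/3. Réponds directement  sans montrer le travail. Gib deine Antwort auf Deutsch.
Der Snap bei t = 2*log(4)/3 ist s = 81/8.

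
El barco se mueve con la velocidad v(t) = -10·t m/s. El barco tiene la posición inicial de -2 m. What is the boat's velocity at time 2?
Using v(t) = -10·t and substituting t = 2, we find v = -20.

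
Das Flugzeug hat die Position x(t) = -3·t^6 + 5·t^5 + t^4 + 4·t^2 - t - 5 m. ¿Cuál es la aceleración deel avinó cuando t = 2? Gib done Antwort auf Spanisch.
Para resolver esto, necesitamos tomar 2 derivadas de nuestra ecuación de la posición x(t) = -3·t^6 + 5·t^5 + t^4 + 4·t^2 - t - 5. Tomando d/dt de x(t), encontramos v(t) = -18·t^5 + 25·t^4 + 4·t^3 + 8·t - 1. Derivando la velocidad, obtenemos la aceleración: a(t) = -90·t^4 + 100·t^3 + 12·t^2 + 8. Tenemos la aceleración a(t) = -90·t^4 + 100·t^3 + 12·t^2 + 8. Sustituyendo t = 2: a(2) = -584.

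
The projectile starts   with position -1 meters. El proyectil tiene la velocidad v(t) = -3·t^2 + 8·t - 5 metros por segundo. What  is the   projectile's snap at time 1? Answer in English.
We must differentiate our velocity equation v(t) = -3·t^2 + 8·t - 5 3 times. Taking d/dt of v(t), we find a(t) = 8 - 6·t. The derivative of acceleration gives jerk: j(t) = -6. The derivative of jerk gives snap: s(t) = 0. Using s(t) = 0 and substituting t = 1, we find s = 0.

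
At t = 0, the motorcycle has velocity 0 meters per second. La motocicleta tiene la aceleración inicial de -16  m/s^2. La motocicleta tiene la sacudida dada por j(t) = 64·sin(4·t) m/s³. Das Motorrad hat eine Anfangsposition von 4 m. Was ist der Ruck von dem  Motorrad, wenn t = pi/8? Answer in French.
En utilisant j(t) = 64·sin(4·t) et en substituant t = pi/8, nous trouvons j = 64.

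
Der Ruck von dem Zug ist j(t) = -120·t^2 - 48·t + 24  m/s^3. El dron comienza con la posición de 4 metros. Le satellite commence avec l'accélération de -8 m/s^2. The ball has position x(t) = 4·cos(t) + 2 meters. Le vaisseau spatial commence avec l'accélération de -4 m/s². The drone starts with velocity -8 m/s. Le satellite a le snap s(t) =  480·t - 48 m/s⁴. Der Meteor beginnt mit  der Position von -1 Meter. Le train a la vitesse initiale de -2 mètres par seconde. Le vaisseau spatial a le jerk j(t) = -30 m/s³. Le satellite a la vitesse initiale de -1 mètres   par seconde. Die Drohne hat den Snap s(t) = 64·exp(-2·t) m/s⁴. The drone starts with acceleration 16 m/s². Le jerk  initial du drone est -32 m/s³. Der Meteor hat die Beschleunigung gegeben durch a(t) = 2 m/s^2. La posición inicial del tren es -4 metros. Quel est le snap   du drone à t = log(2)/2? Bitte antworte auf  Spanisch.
Usando s(t) = 64·exp(-2·t) y sustituyendo t = log(2)/2, encontramos s = 32.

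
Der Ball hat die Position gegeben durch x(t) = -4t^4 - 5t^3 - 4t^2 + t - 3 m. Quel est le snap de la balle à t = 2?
Pour résoudre ceci, nous devons prendre 4 dérivées de notre équation de la position x(t) = -4·t^4 - 5·t^3 - 4·t^2 + t - 3. En dérivant la position, nous obtenons la vitesse: v(t) = -16·t^3 - 15·t^2 - 8·t + 1. La dérivée de la vitesse donne l'accélération: a(t) = -48·t^2 - 30·t - 8. En dérivant l'accélération, nous obtenons le jerk: j(t) = -96·t - 30. La dérivée du jerk donne le snap: s(t) = -96. Nous avons le snap s(t) = -96. En substituant t = 2: s(2) = -96.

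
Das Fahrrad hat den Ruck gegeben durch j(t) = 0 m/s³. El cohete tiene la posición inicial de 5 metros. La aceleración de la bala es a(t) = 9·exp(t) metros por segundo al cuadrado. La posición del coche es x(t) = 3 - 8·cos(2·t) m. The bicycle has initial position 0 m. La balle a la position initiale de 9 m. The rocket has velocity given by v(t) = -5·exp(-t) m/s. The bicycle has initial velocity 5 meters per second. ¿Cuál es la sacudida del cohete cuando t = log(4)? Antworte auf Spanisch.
Partiendo de la velocidad v(t) = -5·exp(-t), tomamos 2 derivadas. Derivando la velocidad, obtenemos la aceleración: a(t) = 5·exp(-t). Derivando la aceleración, obtenemos la sacudida: j(t) = -5·exp(-t). Usando j(t) = -5·exp(-t) y sustituyendo t = log(4), encontramos j = -5/4.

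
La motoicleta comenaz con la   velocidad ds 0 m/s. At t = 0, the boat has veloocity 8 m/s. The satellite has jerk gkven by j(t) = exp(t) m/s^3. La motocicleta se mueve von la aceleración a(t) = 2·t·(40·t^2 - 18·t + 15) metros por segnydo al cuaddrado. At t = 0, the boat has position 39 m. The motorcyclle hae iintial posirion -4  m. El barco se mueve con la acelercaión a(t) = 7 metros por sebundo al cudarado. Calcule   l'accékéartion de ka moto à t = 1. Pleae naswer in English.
From the given acceleration equation a(t) = 2·t·(40·t^2 - 18·t + 15), we substitute t = 1 to get a = 74.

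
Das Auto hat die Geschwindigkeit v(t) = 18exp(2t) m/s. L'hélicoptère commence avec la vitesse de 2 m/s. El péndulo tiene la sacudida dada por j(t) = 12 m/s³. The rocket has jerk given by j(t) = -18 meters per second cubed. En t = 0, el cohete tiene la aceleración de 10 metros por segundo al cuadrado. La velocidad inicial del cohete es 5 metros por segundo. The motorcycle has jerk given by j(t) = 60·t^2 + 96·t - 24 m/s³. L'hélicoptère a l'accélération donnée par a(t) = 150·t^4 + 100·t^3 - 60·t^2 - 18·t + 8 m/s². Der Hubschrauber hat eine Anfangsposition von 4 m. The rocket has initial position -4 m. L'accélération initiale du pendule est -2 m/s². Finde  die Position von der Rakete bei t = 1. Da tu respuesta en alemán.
Ausgehend von dem Ruck j(t) = -18, nehmen wir 3 Stammfunktionen. Durch Integration von dem Ruck und Verwendung der Anfangsbedingung a(0) = 10, erhalten wir a(t) = 10 - 18·t. Durch Integration von der Beschleunigung und Verwendung der Anfangsbedingung v(0) = 5, erhalten wir v(t) = -9·t^2 + 10·t + 5. Durch Integration von der Geschwindigkeit und Verwendung der Anfangsbedingung x(0) = -4, erhalten wir x(t) = -3·t^3 + 5·t^2 + 5·t - 4. Wir haben die Position x(t) = -3·t^3 + 5·t^2 + 5·t - 4. Durch Einsetzen von t = 1: x(1) = 3.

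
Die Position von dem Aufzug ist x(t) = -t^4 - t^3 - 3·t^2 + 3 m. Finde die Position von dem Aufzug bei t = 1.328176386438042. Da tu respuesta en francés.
En utilisant x(t) = -t^4 - t^3 - 3·t^2 + 3 et en substituant t = 1.328176386438042, nous trouvons x = -7.74701170368717.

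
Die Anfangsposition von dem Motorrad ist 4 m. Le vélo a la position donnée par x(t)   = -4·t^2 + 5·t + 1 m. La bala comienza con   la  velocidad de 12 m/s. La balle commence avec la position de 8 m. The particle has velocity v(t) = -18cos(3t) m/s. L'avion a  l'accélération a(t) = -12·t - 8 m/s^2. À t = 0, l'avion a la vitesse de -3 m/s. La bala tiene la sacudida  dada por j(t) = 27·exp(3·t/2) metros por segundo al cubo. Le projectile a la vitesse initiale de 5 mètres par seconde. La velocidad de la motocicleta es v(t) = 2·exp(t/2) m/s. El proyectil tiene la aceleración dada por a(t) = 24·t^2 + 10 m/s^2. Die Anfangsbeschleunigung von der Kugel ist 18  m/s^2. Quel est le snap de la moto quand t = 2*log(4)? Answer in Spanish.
Para resolver esto, necesitamos tomar 3 derivadas de nuestra ecuación de la velocidad v(t) = 2·exp(t/2). Tomando d/dt de v(t), encontramos a(t) = exp(t/2). Tomando d/dt de a(t), encontramos j(t) = exp(t/2)/2. La derivada de la sacudida da el snap: s(t) = exp(t/2)/4. De la ecuación del snap s(t) = exp(t/2)/4, sustituimos t = 2*log(4) para obtener s = 1.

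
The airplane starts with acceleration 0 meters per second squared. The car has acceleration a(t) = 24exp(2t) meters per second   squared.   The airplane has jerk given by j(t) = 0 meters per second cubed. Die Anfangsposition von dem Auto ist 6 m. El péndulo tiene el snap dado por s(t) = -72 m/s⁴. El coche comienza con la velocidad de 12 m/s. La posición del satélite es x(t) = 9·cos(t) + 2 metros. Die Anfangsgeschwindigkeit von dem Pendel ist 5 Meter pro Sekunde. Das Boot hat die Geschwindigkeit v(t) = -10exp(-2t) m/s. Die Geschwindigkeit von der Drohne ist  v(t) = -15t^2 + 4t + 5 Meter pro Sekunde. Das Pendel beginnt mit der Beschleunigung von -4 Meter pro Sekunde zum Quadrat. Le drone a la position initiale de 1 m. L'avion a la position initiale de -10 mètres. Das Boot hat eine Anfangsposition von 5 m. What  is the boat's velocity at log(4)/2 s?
Using v(t) = -10·exp(-2·t) and substituting t = log(4)/2, we find v = -5/2.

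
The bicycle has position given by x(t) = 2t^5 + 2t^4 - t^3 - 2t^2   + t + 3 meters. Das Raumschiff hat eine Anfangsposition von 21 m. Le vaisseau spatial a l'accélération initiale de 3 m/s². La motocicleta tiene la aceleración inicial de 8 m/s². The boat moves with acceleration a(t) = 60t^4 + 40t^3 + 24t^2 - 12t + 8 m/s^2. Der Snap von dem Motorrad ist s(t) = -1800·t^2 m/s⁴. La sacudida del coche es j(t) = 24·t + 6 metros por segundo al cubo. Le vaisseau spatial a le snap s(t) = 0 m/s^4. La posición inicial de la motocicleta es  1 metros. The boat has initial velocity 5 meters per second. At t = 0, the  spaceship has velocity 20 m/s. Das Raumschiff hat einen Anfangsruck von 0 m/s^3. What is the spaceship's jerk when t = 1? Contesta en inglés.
We must find the antiderivative of our snap equation s(t) = 0 1 time. Finding the antiderivative of s(t) and using j(0) = 0: j(t) = 0. From the given jerk equation j(t) = 0, we substitute t = 1 to get j = 0.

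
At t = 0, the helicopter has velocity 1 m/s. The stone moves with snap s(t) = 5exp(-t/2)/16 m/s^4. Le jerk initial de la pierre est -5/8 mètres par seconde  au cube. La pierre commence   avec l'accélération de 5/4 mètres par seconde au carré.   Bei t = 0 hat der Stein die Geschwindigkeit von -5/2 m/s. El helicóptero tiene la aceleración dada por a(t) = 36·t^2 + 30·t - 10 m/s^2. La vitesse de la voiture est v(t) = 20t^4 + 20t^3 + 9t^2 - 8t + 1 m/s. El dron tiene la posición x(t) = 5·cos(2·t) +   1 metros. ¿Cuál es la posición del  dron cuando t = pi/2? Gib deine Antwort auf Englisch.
We have position x(t) = 5·cos(2·t) + 1. Substituting t = pi/2: x(pi/2) = -4.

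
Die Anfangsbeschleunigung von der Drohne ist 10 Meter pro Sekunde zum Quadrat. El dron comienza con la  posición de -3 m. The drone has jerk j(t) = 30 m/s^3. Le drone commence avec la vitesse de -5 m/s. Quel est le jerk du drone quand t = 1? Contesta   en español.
Usando j(t) = 30 y sustituyendo t = 1, encontramos j = 30.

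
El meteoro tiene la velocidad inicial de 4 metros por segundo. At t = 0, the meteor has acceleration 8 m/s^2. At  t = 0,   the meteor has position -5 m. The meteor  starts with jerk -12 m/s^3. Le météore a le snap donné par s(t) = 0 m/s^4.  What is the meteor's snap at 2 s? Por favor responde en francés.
Nous avons le snap s(t) = 0. En substituant t = 2: s(2) = 0.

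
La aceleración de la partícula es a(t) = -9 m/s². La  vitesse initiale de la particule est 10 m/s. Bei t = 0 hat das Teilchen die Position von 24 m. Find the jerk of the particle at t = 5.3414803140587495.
To solve this, we need to take 1 derivative of our acceleration equation a(t) = -9. The derivative of acceleration gives jerk: j(t) = 0. Using j(t) = 0 and substituting t = 5.3414803140587495, we find j = 0.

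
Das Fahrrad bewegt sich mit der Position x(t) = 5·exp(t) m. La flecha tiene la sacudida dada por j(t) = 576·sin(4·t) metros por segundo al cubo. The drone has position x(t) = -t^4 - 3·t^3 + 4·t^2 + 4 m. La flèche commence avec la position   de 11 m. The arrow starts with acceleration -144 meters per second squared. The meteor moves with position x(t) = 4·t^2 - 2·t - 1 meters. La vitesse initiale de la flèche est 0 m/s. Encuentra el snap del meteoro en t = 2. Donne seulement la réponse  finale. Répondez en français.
La réponse est 0.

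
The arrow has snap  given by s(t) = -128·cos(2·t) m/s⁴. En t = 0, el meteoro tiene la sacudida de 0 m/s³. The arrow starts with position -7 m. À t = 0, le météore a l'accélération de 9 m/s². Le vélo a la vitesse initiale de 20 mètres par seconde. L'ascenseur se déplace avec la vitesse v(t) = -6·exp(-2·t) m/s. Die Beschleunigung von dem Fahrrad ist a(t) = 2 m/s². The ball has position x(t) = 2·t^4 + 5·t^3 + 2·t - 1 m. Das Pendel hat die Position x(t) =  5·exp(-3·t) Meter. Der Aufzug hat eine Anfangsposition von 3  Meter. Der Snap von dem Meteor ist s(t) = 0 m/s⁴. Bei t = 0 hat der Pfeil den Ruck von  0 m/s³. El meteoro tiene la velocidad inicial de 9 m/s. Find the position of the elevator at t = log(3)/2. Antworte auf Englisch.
To solve this, we need to take 1 antiderivative of our velocity equation v(t) = -6·exp(-2·t). The integral of velocity is position. Using x(0) = 3, we get x(t) = 3·exp(-2·t). Using x(t) = 3·exp(-2·t) and substituting t = log(3)/2, we find x = 1.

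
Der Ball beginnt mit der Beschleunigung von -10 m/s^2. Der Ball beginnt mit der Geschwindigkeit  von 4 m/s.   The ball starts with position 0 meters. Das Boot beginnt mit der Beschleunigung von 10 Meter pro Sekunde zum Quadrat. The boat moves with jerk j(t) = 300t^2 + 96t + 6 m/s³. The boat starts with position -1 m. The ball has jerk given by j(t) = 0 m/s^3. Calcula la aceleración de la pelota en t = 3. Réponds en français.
En partant du jerk j(t) = 0, nous prenons 1 intégrale. En intégrant le jerk et en utilisant la condition initiale a(0) = -10, nous obtenons a(t) = -10. Nous avons l'accélération a(t) = -10. En substituant t = 3: a(3) = -10.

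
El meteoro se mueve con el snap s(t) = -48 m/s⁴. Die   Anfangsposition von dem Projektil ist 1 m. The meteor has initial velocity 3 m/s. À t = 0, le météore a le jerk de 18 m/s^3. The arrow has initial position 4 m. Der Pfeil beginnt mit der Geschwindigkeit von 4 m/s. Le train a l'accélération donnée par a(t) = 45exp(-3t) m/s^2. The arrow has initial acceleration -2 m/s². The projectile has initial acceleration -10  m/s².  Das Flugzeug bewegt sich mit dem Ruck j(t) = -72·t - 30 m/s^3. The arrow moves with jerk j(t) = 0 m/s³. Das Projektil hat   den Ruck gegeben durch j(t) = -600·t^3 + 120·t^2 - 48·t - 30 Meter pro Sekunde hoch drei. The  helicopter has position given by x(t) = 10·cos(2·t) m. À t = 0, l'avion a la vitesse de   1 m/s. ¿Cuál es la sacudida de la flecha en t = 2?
De la ecuación de la sacudida j(t) = 0, sustituimos t = 2 para obtener j = 0.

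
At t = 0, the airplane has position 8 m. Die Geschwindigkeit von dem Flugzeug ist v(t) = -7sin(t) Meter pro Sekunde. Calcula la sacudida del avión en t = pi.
Partiendo de la velocidad v(t) = -7·sin(t), tomamos 2 derivadas. Tomando d/dt de v(t), encontramos a(t) = -7·cos(t). La derivada de la aceleración da la sacudida: j(t) = 7·sin(t). De la ecuación de la sacudida j(t) = 7·sin(t), sustituimos t = pi para obtener j = 0.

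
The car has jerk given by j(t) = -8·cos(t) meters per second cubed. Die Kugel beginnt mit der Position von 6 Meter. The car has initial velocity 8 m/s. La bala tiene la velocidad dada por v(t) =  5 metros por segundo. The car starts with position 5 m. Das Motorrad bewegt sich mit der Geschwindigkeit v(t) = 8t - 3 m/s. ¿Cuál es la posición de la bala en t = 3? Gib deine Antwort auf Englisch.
To solve this, we need to take 1 antiderivative of our velocity equation v(t) = 5. The integral of velocity is position. Using x(0) = 6, we get x(t) = 5·t + 6. We have position x(t) = 5·t + 6. Substituting t = 3: x(3) = 21.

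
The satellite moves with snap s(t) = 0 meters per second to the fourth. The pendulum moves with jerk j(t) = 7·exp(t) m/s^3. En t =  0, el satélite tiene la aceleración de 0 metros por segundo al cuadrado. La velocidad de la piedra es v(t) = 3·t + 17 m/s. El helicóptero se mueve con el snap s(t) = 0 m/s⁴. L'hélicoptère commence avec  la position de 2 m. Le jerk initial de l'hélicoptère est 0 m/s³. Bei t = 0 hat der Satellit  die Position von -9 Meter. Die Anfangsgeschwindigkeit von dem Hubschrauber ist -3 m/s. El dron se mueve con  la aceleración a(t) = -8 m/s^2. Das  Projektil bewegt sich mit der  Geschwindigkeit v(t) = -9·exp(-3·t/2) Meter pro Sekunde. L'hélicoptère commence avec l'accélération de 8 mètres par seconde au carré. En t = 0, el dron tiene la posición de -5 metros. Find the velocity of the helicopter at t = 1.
Starting from snap s(t) = 0, we take 3 antiderivatives. Taking ∫s(t)dt and applying j(0) = 0, we find j(t) = 0. Integrating jerk and using the initial condition a(0) = 8, we get a(t) = 8. The antiderivative of acceleration, with v(0) = -3, gives velocity: v(t) = 8·t - 3. Using v(t) = 8·t - 3 and substituting t = 1, we find v = 5.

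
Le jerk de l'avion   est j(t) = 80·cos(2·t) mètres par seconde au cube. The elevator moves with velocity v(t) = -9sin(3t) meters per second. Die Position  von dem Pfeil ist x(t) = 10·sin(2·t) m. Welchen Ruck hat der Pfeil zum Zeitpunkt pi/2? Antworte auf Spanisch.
Partiendo de la posición x(t) = 10·sin(2·t), tomamos 3 derivadas. Derivando la posición, obtenemos la velocidad: v(t) = 20·cos(2·t). Derivando la velocidad, obtenemos la aceleración: a(t) = -40·sin(2·t). Derivando la aceleración, obtenemos la sacudida: j(t) = -80·cos(2·t). De la ecuación de la sacudida j(t) = -80·cos(2·t), sustituimos t = pi/2 para obtener j = 80.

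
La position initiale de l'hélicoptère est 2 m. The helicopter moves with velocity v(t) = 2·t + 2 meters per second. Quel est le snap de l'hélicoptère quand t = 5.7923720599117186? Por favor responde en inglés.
To solve this, we need to take 3 derivatives of our velocity equation v(t) = 2·t + 2. Differentiating velocity, we get acceleration: a(t) = 2. Differentiating acceleration, we get jerk: j(t) = 0. Differentiating jerk, we get snap: s(t) = 0. Using s(t) = 0 and substituting t = 5.7923720599117186, we find s = 0.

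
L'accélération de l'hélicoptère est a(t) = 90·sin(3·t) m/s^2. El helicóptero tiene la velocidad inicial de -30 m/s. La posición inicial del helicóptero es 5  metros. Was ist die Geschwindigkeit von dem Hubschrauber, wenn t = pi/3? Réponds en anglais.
We must find the integral of our acceleration equation a(t) = 90·sin(3·t) 1 time. Taking ∫a(t)dt and applying v(0) = -30, we find v(t) = -30·cos(3·t). From the given velocity equation v(t) = -30·cos(3·t), we substitute t = pi/3 to get v = 30.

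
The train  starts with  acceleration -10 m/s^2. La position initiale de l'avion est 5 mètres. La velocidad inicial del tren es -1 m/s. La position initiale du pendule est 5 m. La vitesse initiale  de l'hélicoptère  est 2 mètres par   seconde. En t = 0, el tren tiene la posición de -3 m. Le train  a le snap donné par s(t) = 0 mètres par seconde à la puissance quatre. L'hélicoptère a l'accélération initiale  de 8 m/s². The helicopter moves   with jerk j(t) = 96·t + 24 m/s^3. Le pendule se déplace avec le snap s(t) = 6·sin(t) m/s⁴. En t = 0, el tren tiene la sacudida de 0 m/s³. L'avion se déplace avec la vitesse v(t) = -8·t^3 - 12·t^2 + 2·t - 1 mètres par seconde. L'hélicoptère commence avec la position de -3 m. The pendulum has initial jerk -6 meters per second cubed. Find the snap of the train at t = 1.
From the given snap equation s(t) = 0, we substitute t = 1 to get s = 0.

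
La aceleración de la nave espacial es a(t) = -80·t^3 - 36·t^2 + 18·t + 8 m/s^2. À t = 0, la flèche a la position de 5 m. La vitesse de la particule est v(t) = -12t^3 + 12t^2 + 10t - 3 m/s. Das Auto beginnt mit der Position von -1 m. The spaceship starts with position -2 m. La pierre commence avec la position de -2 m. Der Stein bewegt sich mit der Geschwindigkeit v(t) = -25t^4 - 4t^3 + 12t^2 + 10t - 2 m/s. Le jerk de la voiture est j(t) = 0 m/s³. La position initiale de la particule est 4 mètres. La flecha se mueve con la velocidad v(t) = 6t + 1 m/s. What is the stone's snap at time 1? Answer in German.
Wir müssen unsere Gleichung für die Geschwindigkeit v(t) = -25·t^4 - 4·t^3 + 12·t^2 + 10·t - 2 3-mal ableiten. Mit d/dt von v(t) finden wir a(t) = -100·t^3 - 12·t^2 + 24·t + 10. Mit d/dt von a(t) finden wir j(t) = -300·t^2 - 24·t + 24. Mit d/dt von j(t) finden wir s(t) = -600·t - 24. Mit s(t) = -600·t - 24 und Einsetzen von t = 1, finden wir s = -624.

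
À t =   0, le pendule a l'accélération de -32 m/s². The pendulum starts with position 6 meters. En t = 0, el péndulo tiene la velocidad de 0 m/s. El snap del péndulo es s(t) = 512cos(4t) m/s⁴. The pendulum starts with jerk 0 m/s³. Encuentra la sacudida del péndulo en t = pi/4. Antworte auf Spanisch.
Debemos encontrar la integral de nuestra ecuación del snap s(t) = 512·cos(4·t) 1 vez. Integrando el snap y usando la condición inicial j(0) = 0, obtenemos j(t) = 128·sin(4·t). De la ecuación de la sacudida j(t) = 128·sin(4·t), sustituimos t = pi/4 para obtener j = 0.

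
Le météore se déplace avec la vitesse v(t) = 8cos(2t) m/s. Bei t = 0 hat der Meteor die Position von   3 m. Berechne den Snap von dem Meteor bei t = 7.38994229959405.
Um dies zu lösen, müssen wir 3 Ableitungen unserer Gleichung für die Geschwindigkeit v(t) = 8·cos(2·t) nehmen. Durch Ableiten von der Geschwindigkeit erhalten wir die Beschleunigung: a(t) = -16·sin(2·t). Die Ableitung von der Beschleunigung ergibt den Ruck: j(t) = -32·cos(2·t). Die Ableitung von dem Ruck ergibt den Snap: s(t) = 64·sin(2·t). Mit s(t) = 64·sin(2·t) und Einsetzen von t = 7.38994229959405, finden wir s = 51.2300687929242.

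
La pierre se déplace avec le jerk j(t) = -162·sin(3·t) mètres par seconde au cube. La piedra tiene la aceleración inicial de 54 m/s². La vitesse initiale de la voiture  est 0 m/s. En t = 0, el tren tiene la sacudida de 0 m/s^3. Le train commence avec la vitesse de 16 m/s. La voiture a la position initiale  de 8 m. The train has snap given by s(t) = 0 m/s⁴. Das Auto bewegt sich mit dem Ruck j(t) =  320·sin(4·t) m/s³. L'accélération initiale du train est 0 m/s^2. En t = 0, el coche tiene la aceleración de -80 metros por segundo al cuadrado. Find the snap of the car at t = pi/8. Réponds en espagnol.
Para resolver esto, necesitamos tomar 1 derivada de nuestra ecuación de la sacudida j(t) = 320·sin(4·t). Tomando d/dt de j(t), encontramos s(t) = 1280·cos(4·t). De la ecuación del snap s(t) = 1280·cos(4·t), sustituimos t = pi/8 para obtener s = 0.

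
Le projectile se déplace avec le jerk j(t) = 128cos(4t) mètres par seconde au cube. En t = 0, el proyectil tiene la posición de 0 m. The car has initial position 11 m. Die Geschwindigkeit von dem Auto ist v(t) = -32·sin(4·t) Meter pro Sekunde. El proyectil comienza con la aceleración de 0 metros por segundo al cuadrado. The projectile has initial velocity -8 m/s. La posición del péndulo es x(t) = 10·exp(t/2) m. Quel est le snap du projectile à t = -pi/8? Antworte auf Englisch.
We must differentiate our jerk equation j(t) = 128·cos(4·t) 1 time. Differentiating jerk, we get snap: s(t) = -512·sin(4·t). We have snap s(t) = -512·sin(4·t). Substituting t = -pi/8: s(-pi/8) = 512.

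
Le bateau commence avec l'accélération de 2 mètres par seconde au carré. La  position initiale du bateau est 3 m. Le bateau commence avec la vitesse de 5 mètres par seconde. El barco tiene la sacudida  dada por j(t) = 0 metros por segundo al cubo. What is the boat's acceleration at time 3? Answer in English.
To find the answer, we compute 1 integral of j(t) = 0. The antiderivative of jerk, with a(0) = 2, gives acceleration: a(t) = 2. We have acceleration a(t) = 2. Substituting t = 3: a(3) = 2.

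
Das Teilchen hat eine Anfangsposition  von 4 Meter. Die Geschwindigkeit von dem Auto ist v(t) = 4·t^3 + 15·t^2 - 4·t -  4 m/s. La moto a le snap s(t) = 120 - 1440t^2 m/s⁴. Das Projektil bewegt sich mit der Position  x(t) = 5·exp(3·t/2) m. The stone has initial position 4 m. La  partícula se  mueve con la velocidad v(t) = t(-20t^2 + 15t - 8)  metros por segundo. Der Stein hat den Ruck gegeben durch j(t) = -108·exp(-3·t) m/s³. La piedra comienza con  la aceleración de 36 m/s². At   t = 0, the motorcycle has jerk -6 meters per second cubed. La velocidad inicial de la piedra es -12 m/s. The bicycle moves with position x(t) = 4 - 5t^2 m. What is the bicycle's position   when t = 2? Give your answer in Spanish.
Tenemos la posición x(t) = 4 - 5·t^2. Sustituyendo t = 2: x(2) = -16.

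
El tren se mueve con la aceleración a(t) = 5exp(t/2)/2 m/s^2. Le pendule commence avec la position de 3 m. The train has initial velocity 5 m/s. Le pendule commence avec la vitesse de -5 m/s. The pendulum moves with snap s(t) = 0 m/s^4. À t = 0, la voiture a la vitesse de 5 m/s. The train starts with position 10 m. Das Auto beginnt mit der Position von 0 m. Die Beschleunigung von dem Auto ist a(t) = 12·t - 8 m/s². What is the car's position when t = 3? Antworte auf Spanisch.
Debemos encontrar la antiderivada de nuestra ecuación de la aceleración a(t) = 12·t - 8 2 veces. La antiderivada de la aceleración, con v(0) = 5, da la velocidad: v(t) = 6·t^2 - 8·t + 5. La antiderivada de la velocidad es la posición. Usando x(0) = 0, obtenemos x(t) = 2·t^3 - 4·t^2 + 5·t. Usando x(t) = 2·t^3 - 4·t^2 + 5·t y sustituyendo t = 3, encontramos x = 33.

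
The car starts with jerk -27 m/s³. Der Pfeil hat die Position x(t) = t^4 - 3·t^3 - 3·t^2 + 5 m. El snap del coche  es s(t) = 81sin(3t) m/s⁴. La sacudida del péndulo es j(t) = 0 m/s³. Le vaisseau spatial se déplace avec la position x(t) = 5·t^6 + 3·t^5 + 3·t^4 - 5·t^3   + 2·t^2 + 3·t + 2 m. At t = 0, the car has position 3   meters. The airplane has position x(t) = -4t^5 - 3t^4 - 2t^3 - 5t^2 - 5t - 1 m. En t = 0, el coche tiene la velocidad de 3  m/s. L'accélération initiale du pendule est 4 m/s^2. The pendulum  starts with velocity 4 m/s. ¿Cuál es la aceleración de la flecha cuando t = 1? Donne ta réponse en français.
Pour résoudre ceci, nous devons prendre 2 dérivées de notre équation de la position x(t) = t^4 - 3·t^3 - 3·t^2 + 5. En prenant d/dt de x(t), nous trouvons v(t) = 4·t^3 - 9·t^2 - 6·t. La dérivée de la vitesse donne l'accélération: a(t) = 12·t^2 - 18·t - 6. En utilisant a(t) = 12·t^2 - 18·t - 6 et en substituant t = 1, nous trouvons a = -12.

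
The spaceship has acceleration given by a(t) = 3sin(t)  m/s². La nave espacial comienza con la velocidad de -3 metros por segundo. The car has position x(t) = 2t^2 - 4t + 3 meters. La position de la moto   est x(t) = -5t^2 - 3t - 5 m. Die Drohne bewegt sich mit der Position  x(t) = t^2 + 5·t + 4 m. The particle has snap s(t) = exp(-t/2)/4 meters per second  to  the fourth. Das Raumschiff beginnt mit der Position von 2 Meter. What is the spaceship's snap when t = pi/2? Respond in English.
To solve this, we need to take 2 derivatives of our acceleration equation a(t) = 3·sin(t). Differentiating acceleration, we get jerk: j(t) = 3·cos(t). Taking d/dt of j(t), we find s(t) = -3·sin(t). We have snap s(t) = -3·sin(t). Substituting t = pi/2: s(pi/2) = -3.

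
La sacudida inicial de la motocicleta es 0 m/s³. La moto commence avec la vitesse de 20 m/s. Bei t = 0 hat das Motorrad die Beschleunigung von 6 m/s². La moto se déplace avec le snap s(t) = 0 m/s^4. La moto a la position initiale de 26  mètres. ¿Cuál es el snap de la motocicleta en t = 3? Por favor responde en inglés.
Using s(t) = 0 and substituting t = 3, we find s = 0.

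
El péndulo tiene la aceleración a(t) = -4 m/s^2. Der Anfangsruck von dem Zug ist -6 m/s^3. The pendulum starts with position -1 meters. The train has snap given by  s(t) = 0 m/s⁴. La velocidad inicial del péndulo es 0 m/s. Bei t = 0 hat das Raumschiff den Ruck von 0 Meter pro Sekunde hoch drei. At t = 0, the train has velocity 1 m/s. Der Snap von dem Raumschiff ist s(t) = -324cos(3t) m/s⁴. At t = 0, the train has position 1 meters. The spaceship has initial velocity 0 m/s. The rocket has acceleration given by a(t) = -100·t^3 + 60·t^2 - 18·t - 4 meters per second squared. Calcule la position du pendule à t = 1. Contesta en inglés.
We must find the integral of our acceleration equation a(t) = -4 2 times. The integral of acceleration is velocity. Using v(0) = 0, we get v(t) = -4·t. Integrating velocity and using the initial condition x(0) = -1, we get x(t) = -2·t^2 - 1. We have position x(t) = -2·t^2 - 1. Substituting t = 1: x(1) = -3.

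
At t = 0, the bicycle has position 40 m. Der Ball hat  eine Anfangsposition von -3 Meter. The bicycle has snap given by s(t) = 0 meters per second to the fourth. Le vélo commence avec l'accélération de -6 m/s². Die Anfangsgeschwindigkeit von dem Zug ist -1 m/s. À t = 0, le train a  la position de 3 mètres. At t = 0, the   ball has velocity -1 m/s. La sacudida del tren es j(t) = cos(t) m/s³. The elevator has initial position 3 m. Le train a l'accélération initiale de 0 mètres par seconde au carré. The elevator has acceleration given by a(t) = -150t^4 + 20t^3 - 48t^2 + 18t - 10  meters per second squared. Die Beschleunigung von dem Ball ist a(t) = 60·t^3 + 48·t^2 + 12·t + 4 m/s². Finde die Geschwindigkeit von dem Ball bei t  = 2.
Ausgehend von der Beschleunigung a(t) = 60·t^3 + 48·t^2 + 12·t + 4, nehmen wir 1 Stammfunktion. Mit ∫a(t)dt und Anwendung von v(0) = -1, finden wir v(t) = 15·t^4 + 16·t^3 + 6·t^2 + 4·t - 1. Aus der Gleichung für die Geschwindigkeit v(t) = 15·t^4 + 16·t^3 + 6·t^2 + 4·t - 1, setzen wir t = 2 ein und erhalten v = 399.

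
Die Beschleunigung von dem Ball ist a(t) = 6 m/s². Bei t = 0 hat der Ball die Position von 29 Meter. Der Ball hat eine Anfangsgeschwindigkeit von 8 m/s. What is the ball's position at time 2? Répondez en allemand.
Wir müssen die Stammfunktion unserer Gleichung für die Beschleunigung a(t) = 6 2-mal finden. Mit ∫a(t)dt und Anwendung von v(0) = 8, finden wir v(t) = 6·t + 8. Die Stammfunktion von der Geschwindigkeit ist die Position. Mit x(0) = 29 erhalten wir x(t) = 3·t^2 + 8·t + 29. Mit x(t) = 3·t^2 + 8·t + 29 und Einsetzen von t = 2, finden wir x = 57.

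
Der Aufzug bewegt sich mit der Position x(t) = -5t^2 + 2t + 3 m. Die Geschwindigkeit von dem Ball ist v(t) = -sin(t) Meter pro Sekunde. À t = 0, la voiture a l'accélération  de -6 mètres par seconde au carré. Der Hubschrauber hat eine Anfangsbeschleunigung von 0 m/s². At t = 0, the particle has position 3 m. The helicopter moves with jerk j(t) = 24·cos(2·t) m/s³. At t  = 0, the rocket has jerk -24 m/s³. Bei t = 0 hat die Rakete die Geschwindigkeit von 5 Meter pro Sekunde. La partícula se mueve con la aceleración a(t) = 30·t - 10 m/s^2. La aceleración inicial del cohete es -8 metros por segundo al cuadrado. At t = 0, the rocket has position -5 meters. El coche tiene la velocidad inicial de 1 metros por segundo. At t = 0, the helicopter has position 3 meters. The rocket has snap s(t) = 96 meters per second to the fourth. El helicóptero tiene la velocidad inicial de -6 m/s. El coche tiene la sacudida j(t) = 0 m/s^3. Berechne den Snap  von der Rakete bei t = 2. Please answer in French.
Nous avons le snap s(t) = 96. En substituant t = 2: s(2) = 96.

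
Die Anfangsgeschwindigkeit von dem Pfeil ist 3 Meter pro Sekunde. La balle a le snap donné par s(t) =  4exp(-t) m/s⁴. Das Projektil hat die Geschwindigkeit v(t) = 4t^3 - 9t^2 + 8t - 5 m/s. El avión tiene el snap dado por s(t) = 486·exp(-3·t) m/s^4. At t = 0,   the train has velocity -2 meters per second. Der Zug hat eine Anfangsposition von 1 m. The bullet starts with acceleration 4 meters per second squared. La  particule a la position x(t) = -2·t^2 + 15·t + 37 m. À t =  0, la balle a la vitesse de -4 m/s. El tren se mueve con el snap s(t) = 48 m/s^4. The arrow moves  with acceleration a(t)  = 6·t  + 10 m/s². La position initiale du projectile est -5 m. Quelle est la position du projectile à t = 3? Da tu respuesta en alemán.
Wir müssen unsere Gleichung für die Geschwindigkeit v(t) = 4·t^3 - 9·t^2 + 8·t - 5 1-mal integrieren. Mit ∫v(t)dt und Anwendung von x(0) = -5, finden wir x(t) = t^4 - 3·t^3 + 4·t^2 - 5·t - 5. Wir haben die Position x(t) = t^4 - 3·t^3 + 4·t^2 - 5·t - 5. Durch Einsetzen von t = 3: x(3) = 16.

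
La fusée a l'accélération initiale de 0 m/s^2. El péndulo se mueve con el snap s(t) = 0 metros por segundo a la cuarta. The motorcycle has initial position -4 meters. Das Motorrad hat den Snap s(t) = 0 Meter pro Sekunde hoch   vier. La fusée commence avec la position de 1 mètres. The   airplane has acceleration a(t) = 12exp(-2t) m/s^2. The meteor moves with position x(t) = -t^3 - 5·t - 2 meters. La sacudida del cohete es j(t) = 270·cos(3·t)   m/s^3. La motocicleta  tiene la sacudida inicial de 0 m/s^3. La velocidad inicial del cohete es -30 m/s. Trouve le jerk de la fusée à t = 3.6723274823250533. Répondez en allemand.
Aus der Gleichung für den Ruck j(t) = 270·cos(3·t), setzen wir t = 3.6723274823250533 ein und erhalten j = 5.77976153093134.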